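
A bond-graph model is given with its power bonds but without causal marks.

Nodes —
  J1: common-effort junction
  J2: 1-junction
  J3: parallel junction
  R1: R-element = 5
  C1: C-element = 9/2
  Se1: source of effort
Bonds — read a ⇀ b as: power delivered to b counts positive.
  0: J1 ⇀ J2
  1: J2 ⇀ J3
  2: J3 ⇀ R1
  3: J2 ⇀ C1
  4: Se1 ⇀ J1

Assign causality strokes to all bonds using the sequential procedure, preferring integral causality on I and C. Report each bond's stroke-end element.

b0 |J2
b1 |J3
b2 |R1
b3 |J2
b4 |J1

bond 4 stroke at J1  (Se1: effort source, stroke at far end)
bond 0 stroke at J2  (0-jn J1 has e-setter on 4)
bond 3 stroke at J2  (C1 outputs effort q/C1)
bond 1 stroke at J3  (J2 needs exactly one f-in)
bond 2 stroke at R1  (0-jn J3 has e-setter on 1)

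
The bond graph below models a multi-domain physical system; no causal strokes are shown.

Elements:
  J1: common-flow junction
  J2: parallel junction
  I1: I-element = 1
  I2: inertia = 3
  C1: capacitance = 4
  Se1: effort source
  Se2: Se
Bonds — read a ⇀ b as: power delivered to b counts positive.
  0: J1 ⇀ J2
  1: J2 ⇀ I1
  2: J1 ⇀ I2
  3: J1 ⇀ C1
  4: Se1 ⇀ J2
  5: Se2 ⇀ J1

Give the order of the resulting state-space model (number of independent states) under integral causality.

3  (C1, I1, I2 all integral)

b4 stroke at J2  (Se1: effort source, stroke at far end)
b5 stroke at J1  (source Se2 imposes e)
b0 stroke at J1  (J2 effort already set via bond 4)
b1 stroke at I1  (0-jn J2 has e-setter on 4)
b2 stroke at I2  (I2 integral (f out))
b3 stroke at J1  (J1: bond 2 brought flow, rest push out)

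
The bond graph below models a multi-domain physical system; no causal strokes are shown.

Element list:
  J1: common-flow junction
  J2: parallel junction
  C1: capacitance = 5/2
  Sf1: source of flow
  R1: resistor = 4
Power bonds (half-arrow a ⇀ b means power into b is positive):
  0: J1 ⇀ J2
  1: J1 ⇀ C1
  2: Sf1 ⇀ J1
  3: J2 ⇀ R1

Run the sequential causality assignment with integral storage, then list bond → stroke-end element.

bond 2 →Sf1  (source Sf1 imposes f)
bond 0 →J1  (common-f at J1 fixed by 2)
bond 1 →J1  (1-jn J1 has f-setter on 2)
bond 3 →J2  (J2: last free bond brings effort in)

b0 stroke at J1
b1 stroke at J1
b2 stroke at Sf1
b3 stroke at J2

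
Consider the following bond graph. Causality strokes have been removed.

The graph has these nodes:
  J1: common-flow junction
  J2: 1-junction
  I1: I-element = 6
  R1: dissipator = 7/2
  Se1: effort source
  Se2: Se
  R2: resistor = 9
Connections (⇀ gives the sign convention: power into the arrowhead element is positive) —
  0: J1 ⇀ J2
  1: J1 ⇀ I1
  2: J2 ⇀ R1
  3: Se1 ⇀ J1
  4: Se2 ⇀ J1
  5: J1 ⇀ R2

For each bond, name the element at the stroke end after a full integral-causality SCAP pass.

β0 →J1
β1 →I1
β2 →J2
β3 →J1
β4 →J1
β5 →J1

β3 stroke at J1  (Se1 (Se) sets effort on bond)
β4 stroke at J1  (Se2 (Se) sets effort on bond)
β1 stroke at I1  (I1 outputs flow p/I1)
β0 stroke at J1  (1-jn J1 has f-setter on 1)
β5 stroke at J1  (J1: bond 1 brought flow, rest push out)
β2 stroke at J2  (J2: bond 0 brought flow, rest push out)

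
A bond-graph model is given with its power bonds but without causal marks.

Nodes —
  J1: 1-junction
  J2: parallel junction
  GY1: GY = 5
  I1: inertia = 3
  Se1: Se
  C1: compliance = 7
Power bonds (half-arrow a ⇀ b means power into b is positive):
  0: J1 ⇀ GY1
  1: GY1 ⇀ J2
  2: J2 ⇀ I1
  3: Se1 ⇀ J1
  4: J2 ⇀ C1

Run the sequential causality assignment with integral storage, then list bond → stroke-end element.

β0 |GY1
β1 |GY1
β2 |I1
β3 |J1
β4 |J2

b3 stroke at J1  (Se1: effort source, stroke at far end)
b0 stroke at GY1  (closing 1-jn rule on J1)
b1 stroke at GY1  (GY GY1: same side as bond 0)
b2 stroke at I1  (prefer integral on I1)
b4 stroke at J2  (closing 0-jn rule on J2)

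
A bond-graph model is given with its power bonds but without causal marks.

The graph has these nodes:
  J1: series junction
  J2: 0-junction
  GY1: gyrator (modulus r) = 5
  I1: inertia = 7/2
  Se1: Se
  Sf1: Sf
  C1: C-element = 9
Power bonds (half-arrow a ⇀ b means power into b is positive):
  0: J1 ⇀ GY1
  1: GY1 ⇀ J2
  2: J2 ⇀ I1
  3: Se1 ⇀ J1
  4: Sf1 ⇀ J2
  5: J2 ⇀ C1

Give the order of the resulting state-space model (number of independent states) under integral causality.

2  (C1, I1 all integral)

b3 |J1  (Se1 (Se) sets effort on bond)
b4 |Sf1  (Sf1 (Sf) sets flow on bond)
b0 |GY1  (closing 1-jn rule on J1)
b1 |GY1  (through GY1, causality inverts; strokes same side of GY1)
b2 |I1  (I1 integral (f out))
b5 |J2  (J2 needs exactly one e-in)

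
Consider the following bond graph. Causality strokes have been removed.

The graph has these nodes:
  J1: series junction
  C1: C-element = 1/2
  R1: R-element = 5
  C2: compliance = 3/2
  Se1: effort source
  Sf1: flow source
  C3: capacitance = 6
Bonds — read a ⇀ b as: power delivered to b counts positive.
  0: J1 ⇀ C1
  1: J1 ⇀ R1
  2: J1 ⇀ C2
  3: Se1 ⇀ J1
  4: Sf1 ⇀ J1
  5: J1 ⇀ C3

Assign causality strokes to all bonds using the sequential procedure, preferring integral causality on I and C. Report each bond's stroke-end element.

b0 stroke at J1
b1 stroke at J1
b2 stroke at J1
b3 stroke at J1
b4 stroke at Sf1
b5 stroke at J1

β3 →J1  (Se1 fixes effort; stroke away)
β4 →Sf1  (Sf1 fixes flow; stroke at Sf1)
β0 →J1  (J1 flow already set via bond 4)
β1 →J1  (common-f at J1 fixed by 4)
β2 →J1  (J1 flow already set via bond 4)
β5 →J1  (J1 flow already set via bond 4)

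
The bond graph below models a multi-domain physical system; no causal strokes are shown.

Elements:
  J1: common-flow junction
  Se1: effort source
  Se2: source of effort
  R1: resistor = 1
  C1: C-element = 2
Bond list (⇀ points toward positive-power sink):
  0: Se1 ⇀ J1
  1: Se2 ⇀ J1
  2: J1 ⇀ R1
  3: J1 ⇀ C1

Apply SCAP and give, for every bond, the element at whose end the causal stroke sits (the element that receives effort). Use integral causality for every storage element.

β0 stroke→J1  (Se1 (Se) sets effort on bond)
β1 stroke→J1  (Se2 (Se) sets effort on bond)
β3 stroke→J1  (prefer integral on C1)
β2 stroke→R1  (J1: last free bond brings flow in)

#0 →J1
#1 →J1
#2 →R1
#3 →J1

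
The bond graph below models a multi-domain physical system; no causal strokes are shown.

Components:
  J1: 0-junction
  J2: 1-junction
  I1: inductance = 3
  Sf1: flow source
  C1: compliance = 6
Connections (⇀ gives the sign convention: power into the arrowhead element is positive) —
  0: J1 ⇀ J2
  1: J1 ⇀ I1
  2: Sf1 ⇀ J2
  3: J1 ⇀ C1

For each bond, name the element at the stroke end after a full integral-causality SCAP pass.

b2 |Sf1  (Sf1: flow source, stroke at near end)
b0 |J2  (J2 flow already set via bond 2)
b1 |I1  (I1 outputs flow p/I1)
b3 |J1  (closing 0-jn rule on J1)

#0 →J2
#1 →I1
#2 →Sf1
#3 →J1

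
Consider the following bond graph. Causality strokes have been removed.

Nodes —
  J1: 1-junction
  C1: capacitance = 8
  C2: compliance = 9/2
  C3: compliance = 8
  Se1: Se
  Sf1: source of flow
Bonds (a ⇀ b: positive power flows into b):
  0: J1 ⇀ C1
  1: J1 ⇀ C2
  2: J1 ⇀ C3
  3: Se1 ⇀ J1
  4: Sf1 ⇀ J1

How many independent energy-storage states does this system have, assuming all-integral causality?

#3 stroke at J1  (Se1 (Se) sets effort on bond)
#4 stroke at Sf1  (Sf1: flow source, stroke at near end)
#0 stroke at J1  (common-f at J1 fixed by 4)
#1 stroke at J1  (J1: bond 4 brought flow, rest push out)
#2 stroke at J1  (common-f at J1 fixed by 4)

3  (C1, C2, C3 all integral)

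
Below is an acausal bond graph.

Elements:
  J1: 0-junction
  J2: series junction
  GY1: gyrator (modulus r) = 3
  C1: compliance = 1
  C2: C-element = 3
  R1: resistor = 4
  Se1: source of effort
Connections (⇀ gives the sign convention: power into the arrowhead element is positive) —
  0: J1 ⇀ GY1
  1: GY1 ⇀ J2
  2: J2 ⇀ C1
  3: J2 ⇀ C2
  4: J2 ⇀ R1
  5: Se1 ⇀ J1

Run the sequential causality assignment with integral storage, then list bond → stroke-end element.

b5 →J1  (Se1 (Se) sets effort on bond)
b0 →GY1  (common-e at J1 fixed by 5)
b1 →GY1  (GY1 both-in/both-out from 0)
b2 →J2  (J2: bond 1 brought flow, rest push out)
b3 →J2  (common-f at J2 fixed by 1)
b4 →J2  (common-f at J2 fixed by 1)

b0 →GY1
b1 →GY1
b2 →J2
b3 →J2
b4 →J2
b5 →J1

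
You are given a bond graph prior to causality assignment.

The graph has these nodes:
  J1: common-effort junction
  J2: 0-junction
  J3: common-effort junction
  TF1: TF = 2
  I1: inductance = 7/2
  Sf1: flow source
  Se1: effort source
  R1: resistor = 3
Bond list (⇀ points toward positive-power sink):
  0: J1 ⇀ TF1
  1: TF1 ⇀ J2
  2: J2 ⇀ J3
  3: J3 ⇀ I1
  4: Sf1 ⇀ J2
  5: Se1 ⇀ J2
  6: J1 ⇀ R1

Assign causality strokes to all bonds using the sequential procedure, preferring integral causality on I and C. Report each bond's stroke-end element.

b0 →J1
b1 →TF1
b2 →J3
b3 →I1
b4 →Sf1
b5 →J2
b6 →R1

b4 stroke→Sf1  (source Sf1 imposes f)
b5 stroke→J2  (source Se1 imposes e)
b1 stroke→TF1  (J2 effort already set via bond 5)
b2 stroke→J3  (common-e at J2 fixed by 5)
b3 stroke→I1  (J3 effort already set via bond 2)
b0 stroke→J1  (TF1: transformer flips bond 1)
b6 stroke→R1  (J1 effort already set via bond 0)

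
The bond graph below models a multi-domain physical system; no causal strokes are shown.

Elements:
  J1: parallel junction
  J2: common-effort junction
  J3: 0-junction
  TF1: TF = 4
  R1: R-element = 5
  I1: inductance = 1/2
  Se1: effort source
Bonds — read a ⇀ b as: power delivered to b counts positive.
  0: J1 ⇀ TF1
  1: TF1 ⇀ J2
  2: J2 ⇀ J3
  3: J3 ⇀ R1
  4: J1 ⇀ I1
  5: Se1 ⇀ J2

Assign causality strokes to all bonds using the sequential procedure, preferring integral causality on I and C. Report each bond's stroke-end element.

β0 |J1
β1 |TF1
β2 |J3
β3 |R1
β4 |I1
β5 |J2

b5 stroke at J2  (Se1: effort source, stroke at far end)
b1 stroke at TF1  (0-jn J2 has e-setter on 5)
b2 stroke at J3  (0-jn J2 has e-setter on 5)
b3 stroke at R1  (common-e at J3 fixed by 2)
b0 stroke at J1  (through TF1, causality passes straight; one stroke at TF1)
b4 stroke at I1  (0-jn J1 has e-setter on 0)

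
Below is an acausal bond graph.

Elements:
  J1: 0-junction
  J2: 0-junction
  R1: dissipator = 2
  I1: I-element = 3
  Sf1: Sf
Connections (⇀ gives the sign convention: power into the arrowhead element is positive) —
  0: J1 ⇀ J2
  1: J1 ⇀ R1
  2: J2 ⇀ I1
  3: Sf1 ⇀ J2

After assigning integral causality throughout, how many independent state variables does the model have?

1  (I1 all integral)

bond 3 stroke at Sf1  (Sf1 fixes flow; stroke at Sf1)
bond 2 stroke at I1  (prefer integral on I1)
bond 0 stroke at J2  (J2: last free bond brings effort in)
bond 1 stroke at J1  (only one effort-in slot at J1)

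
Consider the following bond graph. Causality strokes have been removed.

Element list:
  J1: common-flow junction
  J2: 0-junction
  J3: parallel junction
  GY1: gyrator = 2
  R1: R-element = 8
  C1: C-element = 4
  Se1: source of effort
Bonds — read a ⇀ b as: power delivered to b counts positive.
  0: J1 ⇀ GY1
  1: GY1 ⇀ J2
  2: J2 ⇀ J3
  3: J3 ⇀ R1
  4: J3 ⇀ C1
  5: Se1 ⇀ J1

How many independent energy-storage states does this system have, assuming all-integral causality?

b5 |J1  (source Se1 imposes e)
b0 |GY1  (J1: last free bond brings flow in)
b1 |GY1  (GY1: gyrator matches bond 0)
b2 |J2  (only one effort-in slot at J2)
b4 |J3  (prefer integral on C1)
b3 |R1  (common-e at J3 fixed by 4)

1  (C1 all integral)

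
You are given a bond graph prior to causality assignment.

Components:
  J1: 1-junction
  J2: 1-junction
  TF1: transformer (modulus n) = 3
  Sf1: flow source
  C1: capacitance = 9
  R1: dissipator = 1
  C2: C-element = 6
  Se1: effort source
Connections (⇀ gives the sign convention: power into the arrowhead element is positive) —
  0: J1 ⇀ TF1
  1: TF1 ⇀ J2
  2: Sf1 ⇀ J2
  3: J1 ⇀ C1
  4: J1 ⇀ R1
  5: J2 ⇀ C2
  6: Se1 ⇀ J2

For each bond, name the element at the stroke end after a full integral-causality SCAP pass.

#0 stroke at TF1
#1 stroke at J2
#2 stroke at Sf1
#3 stroke at J1
#4 stroke at J1
#5 stroke at J2
#6 stroke at J2

β2 stroke at Sf1  (Sf1 fixes flow; stroke at Sf1)
β6 stroke at J2  (source Se1 imposes e)
β1 stroke at J2  (J2 flow already set via bond 2)
β5 stroke at J2  (J2 flow already set via bond 2)
β0 stroke at TF1  (TF1 one-in-one-out from 1)
β3 stroke at J1  (J1 flow already set via bond 0)
β4 stroke at J1  (1-jn J1 has f-setter on 0)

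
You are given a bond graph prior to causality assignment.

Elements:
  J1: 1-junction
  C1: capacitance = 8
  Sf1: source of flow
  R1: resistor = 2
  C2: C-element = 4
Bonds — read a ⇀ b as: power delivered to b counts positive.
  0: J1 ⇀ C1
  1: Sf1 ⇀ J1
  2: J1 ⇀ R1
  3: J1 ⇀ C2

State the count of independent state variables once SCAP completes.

2  (C1, C2 all integral)

bond 1 |Sf1  (Sf1: flow source, stroke at near end)
bond 0 |J1  (common-f at J1 fixed by 1)
bond 2 |J1  (common-f at J1 fixed by 1)
bond 3 |J1  (1-jn J1 has f-setter on 1)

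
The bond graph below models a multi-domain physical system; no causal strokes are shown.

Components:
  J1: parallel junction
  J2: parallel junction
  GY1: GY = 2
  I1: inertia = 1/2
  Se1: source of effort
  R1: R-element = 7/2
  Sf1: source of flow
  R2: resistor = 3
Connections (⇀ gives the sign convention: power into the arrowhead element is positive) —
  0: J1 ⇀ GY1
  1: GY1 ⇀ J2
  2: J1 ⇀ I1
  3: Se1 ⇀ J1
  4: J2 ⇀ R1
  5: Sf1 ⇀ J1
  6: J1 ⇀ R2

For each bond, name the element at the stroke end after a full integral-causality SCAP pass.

b3 →J1  (Se1: effort source, stroke at far end)
b5 →Sf1  (Sf1 fixes flow; stroke at Sf1)
b0 →GY1  (J1 effort already set via bond 3)
b2 →I1  (0-jn J1 has e-setter on 3)
b6 →R2  (0-jn J1 has e-setter on 3)
b1 →GY1  (GY GY1: same side as bond 0)
b4 →J2  (J2 needs exactly one e-in)

β0 →GY1
β1 →GY1
β2 →I1
β3 →J1
β4 →J2
β5 →Sf1
β6 →R2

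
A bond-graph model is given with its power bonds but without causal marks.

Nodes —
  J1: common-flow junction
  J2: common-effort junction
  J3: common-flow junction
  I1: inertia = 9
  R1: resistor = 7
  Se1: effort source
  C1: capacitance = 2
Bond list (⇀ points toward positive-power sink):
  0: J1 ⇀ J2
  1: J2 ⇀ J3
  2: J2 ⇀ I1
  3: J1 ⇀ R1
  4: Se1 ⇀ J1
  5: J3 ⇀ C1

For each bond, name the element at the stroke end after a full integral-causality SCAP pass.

#0 stroke at J1
#1 stroke at J2
#2 stroke at I1
#3 stroke at R1
#4 stroke at J1
#5 stroke at J3

bond 4 stroke at J1  (Se1 (Se) sets effort on bond)
bond 2 stroke at I1  (I1 outputs flow p/I1)
bond 5 stroke at J3  (C1 integral (e out))
bond 1 stroke at J2  (closing 1-jn rule on J3)
bond 0 stroke at J1  (J2 effort already set via bond 1)
bond 3 stroke at R1  (closing 1-jn rule on J1)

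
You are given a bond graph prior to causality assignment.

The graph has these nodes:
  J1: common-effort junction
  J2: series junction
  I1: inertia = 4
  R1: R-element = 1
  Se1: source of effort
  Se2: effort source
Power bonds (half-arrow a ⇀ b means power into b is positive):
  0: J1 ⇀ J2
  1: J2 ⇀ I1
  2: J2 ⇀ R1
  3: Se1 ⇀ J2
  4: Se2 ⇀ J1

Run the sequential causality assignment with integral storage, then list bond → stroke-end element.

bond 3 stroke→J2  (Se1 (Se) sets effort on bond)
bond 4 stroke→J1  (Se2: effort source, stroke at far end)
bond 0 stroke→J2  (J1: bond 4 brought effort, rest push out)
bond 1 stroke→I1  (prefer integral on I1)
bond 2 stroke→J2  (common-f at J2 fixed by 1)

β0 →J2
β1 →I1
β2 →J2
β3 →J2
β4 →J1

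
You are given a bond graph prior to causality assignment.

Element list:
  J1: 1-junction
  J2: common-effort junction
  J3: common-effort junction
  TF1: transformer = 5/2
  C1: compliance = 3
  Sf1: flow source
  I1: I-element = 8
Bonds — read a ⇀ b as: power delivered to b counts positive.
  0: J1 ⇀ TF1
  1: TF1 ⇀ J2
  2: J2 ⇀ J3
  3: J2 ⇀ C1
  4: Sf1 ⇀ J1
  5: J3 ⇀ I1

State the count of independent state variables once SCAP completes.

2  (C1, I1 all integral)

bond 4 →Sf1  (Sf1 fixes flow; stroke at Sf1)
bond 0 →J1  (J1 flow already set via bond 4)
bond 1 →TF1  (TF TF1: opposite of bond 0)
bond 3 →J2  (C1: C, integral causality)
bond 2 →J3  (common-e at J2 fixed by 3)
bond 5 →I1  (0-jn J3 has e-setter on 2)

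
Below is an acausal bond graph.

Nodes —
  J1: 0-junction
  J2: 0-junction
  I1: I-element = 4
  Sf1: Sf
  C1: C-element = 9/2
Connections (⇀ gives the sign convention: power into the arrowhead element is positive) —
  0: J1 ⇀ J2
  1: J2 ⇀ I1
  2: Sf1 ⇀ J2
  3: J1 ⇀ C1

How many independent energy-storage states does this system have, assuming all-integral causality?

2  (C1, I1 all integral)

bond 2 stroke→Sf1  (Sf1 (Sf) sets flow on bond)
bond 1 stroke→I1  (prefer integral on I1)
bond 0 stroke→J2  (J2: last free bond brings effort in)
bond 3 stroke→J1  (only one effort-in slot at J1)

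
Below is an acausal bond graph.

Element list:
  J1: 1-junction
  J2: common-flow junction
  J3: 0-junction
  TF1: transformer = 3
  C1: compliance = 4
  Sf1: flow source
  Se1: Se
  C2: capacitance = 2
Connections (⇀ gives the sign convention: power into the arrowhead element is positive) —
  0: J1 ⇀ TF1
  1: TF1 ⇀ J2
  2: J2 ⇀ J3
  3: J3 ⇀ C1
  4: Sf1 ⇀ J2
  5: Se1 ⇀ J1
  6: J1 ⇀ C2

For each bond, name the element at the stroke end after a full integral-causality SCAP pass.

bond 4 stroke→Sf1  (Sf1: flow source, stroke at near end)
bond 5 stroke→J1  (Se1 (Se) sets effort on bond)
bond 1 stroke→J2  (J2 flow already set via bond 4)
bond 2 stroke→J2  (J2: bond 4 brought flow, rest push out)
bond 3 stroke→J3  (J3 needs exactly one e-in)
bond 0 stroke→TF1  (TF TF1: opposite of bond 1)
bond 6 stroke→J1  (J1 flow already set via bond 0)

#0 →TF1
#1 →J2
#2 →J2
#3 →J3
#4 →Sf1
#5 →J1
#6 →J1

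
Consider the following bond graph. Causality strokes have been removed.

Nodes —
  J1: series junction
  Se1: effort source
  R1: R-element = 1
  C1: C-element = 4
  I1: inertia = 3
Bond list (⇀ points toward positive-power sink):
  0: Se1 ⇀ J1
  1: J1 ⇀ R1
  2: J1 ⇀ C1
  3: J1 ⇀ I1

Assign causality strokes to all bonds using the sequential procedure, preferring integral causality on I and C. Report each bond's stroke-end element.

bond 0 stroke at J1
bond 1 stroke at J1
bond 2 stroke at J1
bond 3 stroke at I1

β0 →J1  (Se1 fixes effort; stroke away)
β2 →J1  (C1 integral (e out))
β3 →I1  (I1 outputs flow p/I1)
β1 →J1  (J1 flow already set via bond 3)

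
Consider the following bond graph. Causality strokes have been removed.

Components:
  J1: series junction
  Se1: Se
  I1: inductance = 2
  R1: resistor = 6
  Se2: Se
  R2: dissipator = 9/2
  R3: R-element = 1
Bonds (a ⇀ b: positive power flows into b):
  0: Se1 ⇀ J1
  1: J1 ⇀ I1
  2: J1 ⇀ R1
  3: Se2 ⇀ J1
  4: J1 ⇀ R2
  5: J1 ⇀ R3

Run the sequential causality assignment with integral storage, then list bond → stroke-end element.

bond 0 stroke at J1
bond 1 stroke at I1
bond 2 stroke at J1
bond 3 stroke at J1
bond 4 stroke at J1
bond 5 stroke at J1

β0 stroke at J1  (source Se1 imposes e)
β3 stroke at J1  (Se2 (Se) sets effort on bond)
β1 stroke at I1  (I1 outputs flow p/I1)
β2 stroke at J1  (1-jn J1 has f-setter on 1)
β4 stroke at J1  (1-jn J1 has f-setter on 1)
β5 stroke at J1  (common-f at J1 fixed by 1)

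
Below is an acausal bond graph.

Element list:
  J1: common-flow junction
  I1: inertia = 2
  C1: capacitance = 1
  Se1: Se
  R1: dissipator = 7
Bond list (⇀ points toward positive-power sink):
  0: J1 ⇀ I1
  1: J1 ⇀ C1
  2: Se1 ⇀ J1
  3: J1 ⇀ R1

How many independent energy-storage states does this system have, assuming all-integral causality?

b2 stroke→J1  (Se1 (Se) sets effort on bond)
b0 stroke→I1  (I1 outputs flow p/I1)
b1 stroke→J1  (common-f at J1 fixed by 0)
b3 stroke→J1  (1-jn J1 has f-setter on 0)

2  (C1, I1 all integral)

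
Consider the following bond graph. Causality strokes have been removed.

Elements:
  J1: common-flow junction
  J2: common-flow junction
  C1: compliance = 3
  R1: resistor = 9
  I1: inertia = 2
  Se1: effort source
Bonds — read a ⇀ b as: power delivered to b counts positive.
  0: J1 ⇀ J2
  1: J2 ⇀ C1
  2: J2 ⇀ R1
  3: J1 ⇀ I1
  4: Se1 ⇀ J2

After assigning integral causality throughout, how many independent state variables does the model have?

2  (C1, I1 all integral)

bond 4 stroke at J2  (Se1 fixes effort; stroke away)
bond 1 stroke at J2  (C1 integral (e out))
bond 3 stroke at I1  (I1 integral (f out))
bond 0 stroke at J1  (J1 flow already set via bond 3)
bond 2 stroke at J2  (1-jn J2 has f-setter on 0)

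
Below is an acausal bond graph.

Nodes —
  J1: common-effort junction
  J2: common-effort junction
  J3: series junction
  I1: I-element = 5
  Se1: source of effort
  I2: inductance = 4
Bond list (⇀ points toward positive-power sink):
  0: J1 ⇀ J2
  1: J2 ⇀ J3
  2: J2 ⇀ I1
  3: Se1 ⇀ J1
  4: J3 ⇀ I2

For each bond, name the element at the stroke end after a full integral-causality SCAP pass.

#0 stroke→J2
#1 stroke→J3
#2 stroke→I1
#3 stroke→J1
#4 stroke→I2

b3 →J1  (source Se1 imposes e)
b0 →J2  (J1: bond 3 brought effort, rest push out)
b1 →J3  (J2 effort already set via bond 0)
b2 →I1  (J2 effort already set via bond 0)
b4 →I2  (only one flow-in slot at J3)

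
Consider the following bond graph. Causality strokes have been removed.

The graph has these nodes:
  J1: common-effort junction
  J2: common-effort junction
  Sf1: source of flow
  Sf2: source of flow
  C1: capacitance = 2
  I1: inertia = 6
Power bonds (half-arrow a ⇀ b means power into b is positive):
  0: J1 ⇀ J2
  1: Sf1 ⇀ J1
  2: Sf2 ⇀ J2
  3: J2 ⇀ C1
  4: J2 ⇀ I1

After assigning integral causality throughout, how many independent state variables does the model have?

bond 1 stroke at Sf1  (source Sf1 imposes f)
bond 2 stroke at Sf2  (source Sf2 imposes f)
bond 0 stroke at J1  (J1: last free bond brings effort in)
bond 3 stroke at J2  (C1: C, integral causality)
bond 4 stroke at I1  (J2: bond 3 brought effort, rest push out)

2  (C1, I1 all integral)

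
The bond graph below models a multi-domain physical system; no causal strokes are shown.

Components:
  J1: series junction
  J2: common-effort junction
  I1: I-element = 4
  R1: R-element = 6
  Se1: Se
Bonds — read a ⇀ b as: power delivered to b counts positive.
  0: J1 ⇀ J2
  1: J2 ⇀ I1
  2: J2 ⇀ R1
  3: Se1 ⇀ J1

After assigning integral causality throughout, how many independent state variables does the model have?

1  (I1 all integral)

bond 3 →J1  (Se1 (Se) sets effort on bond)
bond 0 →J2  (only one flow-in slot at J1)
bond 1 →I1  (J2: bond 0 brought effort, rest push out)
bond 2 →R1  (J2 effort already set via bond 0)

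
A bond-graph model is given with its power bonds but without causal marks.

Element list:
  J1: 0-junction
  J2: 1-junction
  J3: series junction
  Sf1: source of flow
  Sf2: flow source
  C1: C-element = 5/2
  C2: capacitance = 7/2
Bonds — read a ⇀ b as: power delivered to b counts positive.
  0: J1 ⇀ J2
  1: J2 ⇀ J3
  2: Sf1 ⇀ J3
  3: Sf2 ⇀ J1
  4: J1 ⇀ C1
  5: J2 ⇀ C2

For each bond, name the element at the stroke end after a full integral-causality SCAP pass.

b2 |Sf1  (source Sf1 imposes f)
b3 |Sf2  (source Sf2 imposes f)
b1 |J3  (J3: bond 2 brought flow, rest push out)
b0 |J2  (1-jn J2 has f-setter on 1)
b5 |J2  (common-f at J2 fixed by 1)
b4 |J1  (closing 0-jn rule on J1)

#0 |J2
#1 |J3
#2 |Sf1
#3 |Sf2
#4 |J1
#5 |J2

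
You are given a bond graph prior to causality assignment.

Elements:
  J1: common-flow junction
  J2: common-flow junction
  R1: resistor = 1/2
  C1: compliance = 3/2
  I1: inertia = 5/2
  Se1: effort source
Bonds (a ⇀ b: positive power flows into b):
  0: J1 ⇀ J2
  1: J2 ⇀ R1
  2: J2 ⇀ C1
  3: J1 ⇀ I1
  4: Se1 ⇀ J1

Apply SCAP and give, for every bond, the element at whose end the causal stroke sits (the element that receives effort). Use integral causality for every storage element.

β0 stroke→J1
β1 stroke→J2
β2 stroke→J2
β3 stroke→I1
β4 stroke→J1

b4 →J1  (source Se1 imposes e)
b2 →J2  (C1: C, integral causality)
b3 →I1  (I1 integral (f out))
b0 →J1  (J1 flow already set via bond 3)
b1 →J2  (J2 flow already set via bond 0)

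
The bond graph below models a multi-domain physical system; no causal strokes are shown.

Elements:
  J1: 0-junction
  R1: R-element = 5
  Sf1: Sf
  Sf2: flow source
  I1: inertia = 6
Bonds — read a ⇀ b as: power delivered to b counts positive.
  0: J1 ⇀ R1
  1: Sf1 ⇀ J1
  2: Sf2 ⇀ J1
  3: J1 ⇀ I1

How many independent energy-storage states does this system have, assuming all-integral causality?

#1 stroke→Sf1  (Sf1 fixes flow; stroke at Sf1)
#2 stroke→Sf2  (Sf2 (Sf) sets flow on bond)
#3 stroke→I1  (prefer integral on I1)
#0 stroke→J1  (J1: last free bond brings effort in)

1  (I1 all integral)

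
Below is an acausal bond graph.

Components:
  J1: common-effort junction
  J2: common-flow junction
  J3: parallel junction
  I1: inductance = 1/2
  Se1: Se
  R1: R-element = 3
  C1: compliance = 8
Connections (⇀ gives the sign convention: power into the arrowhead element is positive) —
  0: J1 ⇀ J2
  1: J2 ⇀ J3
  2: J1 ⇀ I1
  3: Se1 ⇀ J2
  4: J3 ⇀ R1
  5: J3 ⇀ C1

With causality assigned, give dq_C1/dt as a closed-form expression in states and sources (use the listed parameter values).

dq_C1/dt = -2*p_I1 - q_C1/24

β3 stroke→J2  (Se1 (Se) sets effort on bond)
β2 stroke→I1  (I1 outputs flow p/I1)
β0 stroke→J1  (J1: last free bond brings effort in)
β1 stroke→J2  (J2 flow already set via bond 0)
β5 stroke→J3  (C1 integral (e out))
β4 stroke→R1  (J3 effort already set via bond 5)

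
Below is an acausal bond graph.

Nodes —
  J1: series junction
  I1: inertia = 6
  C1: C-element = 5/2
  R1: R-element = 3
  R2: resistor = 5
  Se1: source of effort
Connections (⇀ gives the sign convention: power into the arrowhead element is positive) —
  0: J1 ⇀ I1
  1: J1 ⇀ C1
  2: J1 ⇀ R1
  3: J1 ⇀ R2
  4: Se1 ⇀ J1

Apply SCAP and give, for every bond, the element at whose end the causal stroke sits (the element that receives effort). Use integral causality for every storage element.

β4 stroke→J1  (Se1 fixes effort; stroke away)
β0 stroke→I1  (I1 outputs flow p/I1)
β1 stroke→J1  (J1 flow already set via bond 0)
β2 stroke→J1  (J1 flow already set via bond 0)
β3 stroke→J1  (common-f at J1 fixed by 0)

bond 0 |I1
bond 1 |J1
bond 2 |J1
bond 3 |J1
bond 4 |J1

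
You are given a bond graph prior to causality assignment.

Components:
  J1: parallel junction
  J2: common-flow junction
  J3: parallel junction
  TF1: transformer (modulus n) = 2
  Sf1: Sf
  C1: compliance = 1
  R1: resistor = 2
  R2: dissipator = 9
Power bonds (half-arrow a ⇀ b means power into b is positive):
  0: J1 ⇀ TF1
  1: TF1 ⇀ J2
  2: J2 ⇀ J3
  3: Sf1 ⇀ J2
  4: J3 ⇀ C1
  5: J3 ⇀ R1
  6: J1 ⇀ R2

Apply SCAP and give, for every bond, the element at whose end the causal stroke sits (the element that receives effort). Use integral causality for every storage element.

bond 3 |Sf1  (Sf1 fixes flow; stroke at Sf1)
bond 1 |J2  (1-jn J2 has f-setter on 3)
bond 2 |J2  (1-jn J2 has f-setter on 3)
bond 0 |TF1  (through TF1, causality passes straight; one stroke at TF1)
bond 6 |J1  (closing 0-jn rule on J1)
bond 4 |J3  (C1 outputs effort q/C1)
bond 5 |R1  (0-jn J3 has e-setter on 4)

#0 stroke→TF1
#1 stroke→J2
#2 stroke→J2
#3 stroke→Sf1
#4 stroke→J3
#5 stroke→R1
#6 stroke→J1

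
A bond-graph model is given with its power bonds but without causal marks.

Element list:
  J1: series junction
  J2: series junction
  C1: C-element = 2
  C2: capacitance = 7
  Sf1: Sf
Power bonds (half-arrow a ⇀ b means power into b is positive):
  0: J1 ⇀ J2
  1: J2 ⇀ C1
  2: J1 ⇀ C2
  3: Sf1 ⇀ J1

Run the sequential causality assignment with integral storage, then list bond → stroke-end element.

bond 3 →Sf1  (source Sf1 imposes f)
bond 0 →J1  (J1: bond 3 brought flow, rest push out)
bond 2 →J1  (1-jn J1 has f-setter on 3)
bond 1 →J2  (1-jn J2 has f-setter on 0)

#0 stroke→J1
#1 stroke→J2
#2 stroke→J1
#3 stroke→Sf1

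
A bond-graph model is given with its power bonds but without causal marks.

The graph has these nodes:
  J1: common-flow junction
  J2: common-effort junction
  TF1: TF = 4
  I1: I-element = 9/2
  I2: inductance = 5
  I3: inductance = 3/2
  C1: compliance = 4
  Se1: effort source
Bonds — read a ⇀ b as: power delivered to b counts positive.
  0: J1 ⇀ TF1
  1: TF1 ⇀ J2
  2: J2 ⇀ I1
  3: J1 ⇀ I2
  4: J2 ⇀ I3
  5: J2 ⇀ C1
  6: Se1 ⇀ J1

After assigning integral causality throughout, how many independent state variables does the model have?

4  (C1, I1, I2, I3 all integral)

bond 6 |J1  (Se1: effort source, stroke at far end)
bond 2 |I1  (I1: I, integral causality)
bond 3 |I2  (I2: I, integral causality)
bond 0 |J1  (common-f at J1 fixed by 3)
bond 1 |TF1  (TF1 one-in-one-out from 0)
bond 4 |I3  (I3: I, integral causality)
bond 5 |J2  (only one effort-in slot at J2)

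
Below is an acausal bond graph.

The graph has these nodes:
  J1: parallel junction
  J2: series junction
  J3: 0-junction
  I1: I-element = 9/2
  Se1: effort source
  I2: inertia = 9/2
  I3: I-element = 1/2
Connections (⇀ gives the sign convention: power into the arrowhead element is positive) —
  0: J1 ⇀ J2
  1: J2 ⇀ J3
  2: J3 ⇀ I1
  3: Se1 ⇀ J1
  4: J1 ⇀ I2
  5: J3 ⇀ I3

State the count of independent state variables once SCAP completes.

3  (I1, I2, I3 all integral)

bond 3 →J1  (Se1 fixes effort; stroke away)
bond 0 →J2  (common-e at J1 fixed by 3)
bond 4 →I2  (0-jn J1 has e-setter on 3)
bond 1 →J3  (only one flow-in slot at J2)
bond 2 →I1  (common-e at J3 fixed by 1)
bond 5 →I3  (J3: bond 1 brought effort, rest push out)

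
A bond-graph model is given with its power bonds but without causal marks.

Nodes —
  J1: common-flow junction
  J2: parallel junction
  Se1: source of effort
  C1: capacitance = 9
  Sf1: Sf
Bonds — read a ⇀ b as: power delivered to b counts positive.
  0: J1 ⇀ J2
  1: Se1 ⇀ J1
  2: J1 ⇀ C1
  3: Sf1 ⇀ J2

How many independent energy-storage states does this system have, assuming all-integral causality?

1  (C1 all integral)

bond 1 stroke at J1  (Se1: effort source, stroke at far end)
bond 3 stroke at Sf1  (Sf1 (Sf) sets flow on bond)
bond 0 stroke at J2  (closing 0-jn rule on J2)
bond 2 stroke at J1  (J1: bond 0 brought flow, rest push out)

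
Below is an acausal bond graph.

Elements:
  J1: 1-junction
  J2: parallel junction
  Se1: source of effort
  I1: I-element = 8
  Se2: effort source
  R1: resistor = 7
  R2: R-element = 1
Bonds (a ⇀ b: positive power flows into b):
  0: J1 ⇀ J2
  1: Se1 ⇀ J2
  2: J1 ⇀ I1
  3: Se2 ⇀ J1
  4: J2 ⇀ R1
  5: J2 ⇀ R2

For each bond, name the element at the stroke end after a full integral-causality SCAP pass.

b1 |J2  (Se1 fixes effort; stroke away)
b3 |J1  (Se2 (Se) sets effort on bond)
b0 |J1  (common-e at J2 fixed by 1)
b4 |R1  (J2: bond 1 brought effort, rest push out)
b5 |R2  (J2: bond 1 brought effort, rest push out)
b2 |I1  (J1 needs exactly one f-in)

b0 stroke at J1
b1 stroke at J2
b2 stroke at I1
b3 stroke at J1
b4 stroke at R1
b5 stroke at R2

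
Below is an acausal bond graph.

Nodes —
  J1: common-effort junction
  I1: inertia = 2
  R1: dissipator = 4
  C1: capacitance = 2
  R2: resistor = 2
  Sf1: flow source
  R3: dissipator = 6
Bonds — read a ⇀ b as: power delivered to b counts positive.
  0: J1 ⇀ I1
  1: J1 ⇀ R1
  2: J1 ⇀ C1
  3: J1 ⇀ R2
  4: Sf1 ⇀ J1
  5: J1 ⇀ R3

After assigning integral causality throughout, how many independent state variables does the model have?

2  (C1, I1 all integral)

b4 stroke→Sf1  (Sf1: flow source, stroke at near end)
b0 stroke→I1  (prefer integral on I1)
b2 stroke→J1  (C1 integral (e out))
b1 stroke→R1  (0-jn J1 has e-setter on 2)
b3 stroke→R2  (J1 effort already set via bond 2)
b5 stroke→R3  (J1: bond 2 brought effort, rest push out)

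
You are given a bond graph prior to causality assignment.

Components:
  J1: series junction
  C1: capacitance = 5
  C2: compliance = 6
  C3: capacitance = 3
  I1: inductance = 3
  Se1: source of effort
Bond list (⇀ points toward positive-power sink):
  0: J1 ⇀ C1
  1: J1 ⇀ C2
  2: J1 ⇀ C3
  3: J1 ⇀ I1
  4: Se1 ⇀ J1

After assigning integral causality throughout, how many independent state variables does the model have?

4  (C1, C2, C3, I1 all integral)

bond 4 stroke→J1  (Se1 fixes effort; stroke away)
bond 0 stroke→J1  (C1: C, integral causality)
bond 1 stroke→J1  (C2 outputs effort q/C2)
bond 2 stroke→J1  (prefer integral on C3)
bond 3 stroke→I1  (closing 1-jn rule on J1)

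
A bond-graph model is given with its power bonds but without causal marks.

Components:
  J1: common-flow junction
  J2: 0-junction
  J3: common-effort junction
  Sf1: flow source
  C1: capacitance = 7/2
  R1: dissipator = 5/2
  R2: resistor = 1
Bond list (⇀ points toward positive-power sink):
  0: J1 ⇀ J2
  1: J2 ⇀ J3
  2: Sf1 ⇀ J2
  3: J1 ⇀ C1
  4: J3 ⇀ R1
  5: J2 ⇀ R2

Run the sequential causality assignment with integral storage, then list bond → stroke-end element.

#0 →J2
#1 →J3
#2 →Sf1
#3 →J1
#4 →R1
#5 →R2

#2 stroke at Sf1  (source Sf1 imposes f)
#3 stroke at J1  (prefer integral on C1)
#0 stroke at J2  (closing 1-jn rule on J1)
#1 stroke at J3  (J2: bond 0 brought effort, rest push out)
#5 stroke at R2  (0-jn J2 has e-setter on 0)
#4 stroke at R1  (common-e at J3 fixed by 1)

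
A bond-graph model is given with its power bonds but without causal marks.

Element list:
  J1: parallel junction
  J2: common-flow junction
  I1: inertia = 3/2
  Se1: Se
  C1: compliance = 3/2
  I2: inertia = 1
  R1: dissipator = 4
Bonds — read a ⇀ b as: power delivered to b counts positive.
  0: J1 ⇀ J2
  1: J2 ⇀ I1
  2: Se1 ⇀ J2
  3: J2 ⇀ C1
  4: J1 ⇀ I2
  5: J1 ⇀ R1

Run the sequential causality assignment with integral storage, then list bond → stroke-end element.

β2 stroke at J2  (Se1 (Se) sets effort on bond)
β1 stroke at I1  (I1 outputs flow p/I1)
β0 stroke at J2  (1-jn J2 has f-setter on 1)
β3 stroke at J2  (1-jn J2 has f-setter on 1)
β4 stroke at I2  (I2 integral (f out))
β5 stroke at J1  (J1 needs exactly one e-in)

bond 0 →J2
bond 1 →I1
bond 2 →J2
bond 3 →J2
bond 4 →I2
bond 5 →J1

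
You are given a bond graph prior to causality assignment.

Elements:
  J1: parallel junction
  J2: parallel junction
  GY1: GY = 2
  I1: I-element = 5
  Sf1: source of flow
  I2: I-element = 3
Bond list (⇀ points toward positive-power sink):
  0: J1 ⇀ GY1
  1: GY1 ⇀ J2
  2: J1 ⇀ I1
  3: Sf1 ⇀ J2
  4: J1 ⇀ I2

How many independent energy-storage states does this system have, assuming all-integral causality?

#3 →Sf1  (Sf1 (Sf) sets flow on bond)
#1 →J2  (J2 needs exactly one e-in)
#0 →J1  (through GY1, causality inverts; strokes same side of GY1)
#2 →I1  (J1 effort already set via bond 0)
#4 →I2  (J1: bond 0 brought effort, rest push out)

2  (I1, I2 all integral)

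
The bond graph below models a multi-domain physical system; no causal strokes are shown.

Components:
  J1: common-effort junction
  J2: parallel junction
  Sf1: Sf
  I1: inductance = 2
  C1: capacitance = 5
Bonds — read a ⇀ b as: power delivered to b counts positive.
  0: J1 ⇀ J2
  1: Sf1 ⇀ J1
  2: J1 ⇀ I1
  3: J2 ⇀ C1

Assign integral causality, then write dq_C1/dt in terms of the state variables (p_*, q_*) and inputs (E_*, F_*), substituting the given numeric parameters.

#1 →Sf1  (source Sf1 imposes f)
#2 →I1  (I1 integral (f out))
#0 →J1  (closing 0-jn rule on J1)
#3 →J2  (only one effort-in slot at J2)

dq_C1/dt = F_Sf1 - p_I1/2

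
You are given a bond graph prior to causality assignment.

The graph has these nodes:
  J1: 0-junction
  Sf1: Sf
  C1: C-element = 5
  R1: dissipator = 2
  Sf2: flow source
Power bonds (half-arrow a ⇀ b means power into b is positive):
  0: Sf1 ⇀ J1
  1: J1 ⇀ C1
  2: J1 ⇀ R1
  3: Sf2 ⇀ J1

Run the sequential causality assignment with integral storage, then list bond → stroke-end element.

#0 |Sf1  (Sf1 fixes flow; stroke at Sf1)
#3 |Sf2  (Sf2 fixes flow; stroke at Sf2)
#1 |J1  (C1: C, integral causality)
#2 |R1  (J1: bond 1 brought effort, rest push out)

β0 stroke→Sf1
β1 stroke→J1
β2 stroke→R1
β3 stroke→Sf2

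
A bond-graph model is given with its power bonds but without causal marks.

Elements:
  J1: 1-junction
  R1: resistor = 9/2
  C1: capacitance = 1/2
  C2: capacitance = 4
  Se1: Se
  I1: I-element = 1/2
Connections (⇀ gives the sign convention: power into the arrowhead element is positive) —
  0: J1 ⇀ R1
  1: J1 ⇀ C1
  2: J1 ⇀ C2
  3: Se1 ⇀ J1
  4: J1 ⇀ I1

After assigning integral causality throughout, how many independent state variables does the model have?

β3 →J1  (Se1 fixes effort; stroke away)
β1 →J1  (C1 outputs effort q/C1)
β2 →J1  (C2: C, integral causality)
β4 →I1  (prefer integral on I1)
β0 →J1  (1-jn J1 has f-setter on 4)

3  (C1, C2, I1 all integral)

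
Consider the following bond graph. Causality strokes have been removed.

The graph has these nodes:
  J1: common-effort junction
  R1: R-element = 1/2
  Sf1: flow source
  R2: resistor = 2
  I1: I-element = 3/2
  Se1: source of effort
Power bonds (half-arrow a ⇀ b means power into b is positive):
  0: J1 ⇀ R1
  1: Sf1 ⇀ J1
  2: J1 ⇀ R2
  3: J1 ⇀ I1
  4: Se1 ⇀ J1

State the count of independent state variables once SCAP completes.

bond 1 →Sf1  (source Sf1 imposes f)
bond 4 →J1  (Se1 (Se) sets effort on bond)
bond 0 →R1  (J1: bond 4 brought effort, rest push out)
bond 2 →R2  (common-e at J1 fixed by 4)
bond 3 →I1  (J1: bond 4 brought effort, rest push out)

1  (I1 all integral)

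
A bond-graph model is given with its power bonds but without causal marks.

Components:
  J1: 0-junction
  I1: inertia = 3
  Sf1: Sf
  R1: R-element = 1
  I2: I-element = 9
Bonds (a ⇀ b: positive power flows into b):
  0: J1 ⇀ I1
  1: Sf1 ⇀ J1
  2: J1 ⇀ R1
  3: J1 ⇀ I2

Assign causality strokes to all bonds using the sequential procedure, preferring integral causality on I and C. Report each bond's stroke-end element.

β1 stroke at Sf1  (Sf1 (Sf) sets flow on bond)
β0 stroke at I1  (I1 integral (f out))
β3 stroke at I2  (I2 outputs flow p/I2)
β2 stroke at J1  (J1: last free bond brings effort in)

bond 0 |I1
bond 1 |Sf1
bond 2 |J1
bond 3 |I2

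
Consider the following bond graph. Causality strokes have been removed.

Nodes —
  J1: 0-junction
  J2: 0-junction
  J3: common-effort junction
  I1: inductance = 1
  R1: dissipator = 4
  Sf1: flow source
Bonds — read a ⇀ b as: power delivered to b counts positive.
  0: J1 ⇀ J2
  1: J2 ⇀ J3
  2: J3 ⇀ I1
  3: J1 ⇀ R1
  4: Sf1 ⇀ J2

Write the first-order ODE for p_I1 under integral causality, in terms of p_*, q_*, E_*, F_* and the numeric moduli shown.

dp_I1/dt = 4*F_Sf1 - 4*p_I1

β4 →Sf1  (Sf1 (Sf) sets flow on bond)
β2 →I1  (prefer integral on I1)
β1 →J3  (only one effort-in slot at J3)
β0 →J2  (only one effort-in slot at J2)
β3 →J1  (J1: last free bond brings effort in)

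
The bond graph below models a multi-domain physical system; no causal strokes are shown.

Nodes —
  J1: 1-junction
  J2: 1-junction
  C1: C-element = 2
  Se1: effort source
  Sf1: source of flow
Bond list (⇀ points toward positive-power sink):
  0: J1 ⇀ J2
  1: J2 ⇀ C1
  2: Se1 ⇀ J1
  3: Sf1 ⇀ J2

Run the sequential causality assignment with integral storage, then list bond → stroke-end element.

bond 2 |J1  (Se1 fixes effort; stroke away)
bond 3 |Sf1  (Sf1 fixes flow; stroke at Sf1)
bond 0 |J2  (only one flow-in slot at J1)
bond 1 |J2  (J2 flow already set via bond 3)

#0 stroke→J2
#1 stroke→J2
#2 stroke→J1
#3 stroke→Sf1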